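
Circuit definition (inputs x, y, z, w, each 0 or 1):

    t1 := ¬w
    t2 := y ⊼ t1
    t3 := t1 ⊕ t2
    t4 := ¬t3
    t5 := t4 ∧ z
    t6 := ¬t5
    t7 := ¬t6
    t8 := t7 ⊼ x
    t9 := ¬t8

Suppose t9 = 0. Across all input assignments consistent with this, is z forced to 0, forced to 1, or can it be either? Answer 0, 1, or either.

either

Both values of z occur among assignments with t9 = 0:
  z=0: x=0, y=0, z=0, w=0
  z=1: x=0, y=0, z=1, w=0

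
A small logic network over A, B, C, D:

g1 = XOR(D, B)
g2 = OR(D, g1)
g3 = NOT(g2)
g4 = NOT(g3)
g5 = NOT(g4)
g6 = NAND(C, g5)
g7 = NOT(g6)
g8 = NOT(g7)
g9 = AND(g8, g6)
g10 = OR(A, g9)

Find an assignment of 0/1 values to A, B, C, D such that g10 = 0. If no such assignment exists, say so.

A=0, B=0, C=1, D=0

g10 = OR(A, g9) must be 0, so both A = 0 and g9 = 0.
Check with A=0, B=0, C=1, D=0:
g1 = XOR(D, B) = XOR(0, 0) = 0
g2 = OR(D, g1) = OR(0, 0) = 0
g3 = NOT(g2) = NOT 0 = 1
g4 = NOT(g3) = NOT 1 = 0
g5 = NOT(g4) = NOT 0 = 1
g6 = NAND(C, g5) = NAND(1, 1) = 0
g7 = NOT(g6) = NOT 0 = 1
g8 = NOT(g7) = NOT 1 = 0
g9 = AND(g8, g6) = AND(0, 0) = 0
g10 = OR(A, g9) = OR(0, 0) = 0
So g10 = 0 as required.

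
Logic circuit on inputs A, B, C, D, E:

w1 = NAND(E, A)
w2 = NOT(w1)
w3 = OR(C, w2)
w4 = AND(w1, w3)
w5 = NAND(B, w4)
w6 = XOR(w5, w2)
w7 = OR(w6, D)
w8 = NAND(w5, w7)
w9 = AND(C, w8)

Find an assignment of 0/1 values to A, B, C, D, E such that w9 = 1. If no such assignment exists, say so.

w9 = AND(C, w8) must be 1, so both C = 1 and w8 = 1.
w8 = NAND(w5, w7) must be 1, so at least one of w5, w7 is 0.
Check with A=1 B=1 C=1 D=0 E=1:
w1 = NAND(E, A) = NAND(1, 1) = 0
w2 = NOT(w1) = NOT 0 = 1
w3 = OR(C, w2) = OR(1, 1) = 1
w4 = AND(w1, w3) = AND(0, 1) = 0
w5 = NAND(B, w4) = NAND(1, 0) = 1
w6 = XOR(w5, w2) = XOR(1, 1) = 0
w7 = OR(w6, D) = OR(0, 0) = 0
w8 = NAND(w5, w7) = NAND(1, 0) = 1
w9 = AND(C, w8) = AND(1, 1) = 1
So w9 = 1 as required.

A=1 B=1 C=1 D=0 E=1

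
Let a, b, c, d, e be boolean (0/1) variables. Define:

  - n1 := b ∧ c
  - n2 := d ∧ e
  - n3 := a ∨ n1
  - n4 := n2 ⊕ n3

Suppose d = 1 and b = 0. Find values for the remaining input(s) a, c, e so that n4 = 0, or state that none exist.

a=1, c=0, e=1

Check with d = 1 and b = 0 and a=1, c=0, e=1:
n1 = b ∧ c = 0 ∧ 0 = 0
n2 = d ∧ e = 1 ∧ 1 = 1
n3 = a ∨ n1 = 1 ∨ 0 = 1
n4 = n2 ⊕ n3 = 1 ⊕ 1 = 0
So n4 = 0.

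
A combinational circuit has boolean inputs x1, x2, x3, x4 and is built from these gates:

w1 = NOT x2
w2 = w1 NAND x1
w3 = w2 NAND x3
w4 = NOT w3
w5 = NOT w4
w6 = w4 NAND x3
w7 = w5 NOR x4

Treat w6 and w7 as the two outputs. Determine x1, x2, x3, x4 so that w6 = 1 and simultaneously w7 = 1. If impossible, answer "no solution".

no solution exists

Across all 16 input combinations, none give both w6 = 1 and w7 = 1.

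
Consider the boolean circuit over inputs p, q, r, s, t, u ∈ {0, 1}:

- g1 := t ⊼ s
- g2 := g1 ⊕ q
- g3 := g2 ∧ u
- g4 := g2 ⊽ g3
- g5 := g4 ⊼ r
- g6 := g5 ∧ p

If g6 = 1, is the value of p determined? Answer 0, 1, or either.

1

g6 = g5 ∧ p must be 1, so both g5 = 1 and p = 1.
g5 = g4 ⊼ r must be 1, so at least one of g4, r is 0.
Every assignment with g6 = 1 has p = 1; there are 24 such assignment(s).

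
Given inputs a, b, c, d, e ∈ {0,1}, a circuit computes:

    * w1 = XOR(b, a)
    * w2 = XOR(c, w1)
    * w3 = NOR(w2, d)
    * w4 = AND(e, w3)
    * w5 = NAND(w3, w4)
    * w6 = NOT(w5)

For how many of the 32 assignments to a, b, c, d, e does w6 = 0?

w6 = NOT(w5) must be 0, so w5 = 1.
w5 = NAND(w3, w4) must be 1, so at least one of w3, w4 is 0.
Enumerating the 32 input combinations, 28 give w6 = 0 and 4 give w6 = 1.

28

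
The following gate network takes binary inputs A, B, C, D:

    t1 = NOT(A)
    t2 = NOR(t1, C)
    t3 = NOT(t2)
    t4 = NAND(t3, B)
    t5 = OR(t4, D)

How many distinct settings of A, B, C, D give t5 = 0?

t5 = OR(t4, D) must be 0, so both t4 = 0 and D = 0.
t4 = NAND(t3, B) must be 0, so both t3 = 1 and B = 1.
t3 = NOT(t2) must be 1, so t2 = 0.
Enumerating the 16 input combinations, 3 give t5 = 0 and 13 give t5 = 1.

3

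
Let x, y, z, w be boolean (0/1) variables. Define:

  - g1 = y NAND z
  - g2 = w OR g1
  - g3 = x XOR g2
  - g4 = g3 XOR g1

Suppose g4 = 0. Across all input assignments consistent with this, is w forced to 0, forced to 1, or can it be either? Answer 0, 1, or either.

Both values of w occur among assignments with g4 = 0:
  w=0: x=0, y=0, z=0, w=0
  w=1: x=0, y=0, z=0, w=1

either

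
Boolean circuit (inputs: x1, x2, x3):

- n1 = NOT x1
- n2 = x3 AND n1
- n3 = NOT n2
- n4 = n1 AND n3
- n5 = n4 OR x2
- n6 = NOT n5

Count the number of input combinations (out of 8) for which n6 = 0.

5

n6 = NOT n5 must be 0, so n5 = 1.
n5 = n4 OR x2 must be 1, so at least one of n4, x2 is 1.
Satisfying assignments:
  x1=0, x2=0, x3=0
  x1=0, x2=1, x3=0
  x1=0, x2=1, x3=1
  x1=1, x2=1, x3=0
  x1=1, x2=1, x3=1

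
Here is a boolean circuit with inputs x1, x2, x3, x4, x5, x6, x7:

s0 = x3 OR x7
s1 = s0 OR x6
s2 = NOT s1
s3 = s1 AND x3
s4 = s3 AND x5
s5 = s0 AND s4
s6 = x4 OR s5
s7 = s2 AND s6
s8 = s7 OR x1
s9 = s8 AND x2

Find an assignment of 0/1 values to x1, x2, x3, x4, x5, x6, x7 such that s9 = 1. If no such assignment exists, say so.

Check with x1=1, x2=1, x3=0, x4=1, x5=0, x6=0, x7=1:
s0 = x3 OR x7 = 0 OR 1 = 1
s1 = s0 OR x6 = 1 OR 0 = 1
s2 = NOT s1 = NOT 1 = 0
s3 = s1 AND x3 = 1 AND 0 = 0
s4 = s3 AND x5 = 0 AND 0 = 0
s5 = s0 AND s4 = 1 AND 0 = 0
s6 = x4 OR s5 = 1 OR 0 = 1
s7 = s2 AND s6 = 0 AND 1 = 0
s8 = s7 OR x1 = 0 OR 1 = 1
s9 = s8 AND x2 = 1 AND 1 = 1
So s9 = 1 as required.

x1=1, x2=1, x3=0, x4=1, x5=0, x6=0, x7=1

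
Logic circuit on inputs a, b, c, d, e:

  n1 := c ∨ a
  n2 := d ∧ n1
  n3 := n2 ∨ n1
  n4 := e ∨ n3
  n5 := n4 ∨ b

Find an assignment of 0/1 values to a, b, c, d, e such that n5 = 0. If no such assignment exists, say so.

a=0, b=0, c=0, d=1, e=0

Check with a=0, b=0, c=0, d=1, e=0:
n1 = c ∨ a = 0 ∨ 0 = 0
n2 = d ∧ n1 = 1 ∧ 0 = 0
n3 = n2 ∨ n1 = 0 ∨ 0 = 0
n4 = e ∨ n3 = 0 ∨ 0 = 0
n5 = n4 ∨ b = 0 ∨ 0 = 0
So n5 = 0 as required.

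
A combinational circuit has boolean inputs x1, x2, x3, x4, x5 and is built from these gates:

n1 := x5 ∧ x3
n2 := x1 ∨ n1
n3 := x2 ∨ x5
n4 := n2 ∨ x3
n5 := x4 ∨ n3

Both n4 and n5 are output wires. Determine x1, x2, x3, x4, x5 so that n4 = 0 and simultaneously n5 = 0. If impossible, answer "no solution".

x1=0, x2=0, x3=0, x4=0, x5=0

Check with x1=0, x2=0, x3=0, x4=0, x5=0:
n1 = x5 ∧ x3 = 0 ∧ 0 = 0
n2 = x1 ∨ n1 = 0 ∨ 0 = 0
n3 = x2 ∨ x5 = 0 ∨ 0 = 0
n4 = n2 ∨ x3 = 0 ∨ 0 = 0
n5 = x4 ∨ n3 = 0 ∨ 0 = 0
So n4 = 0 and n5 = 0.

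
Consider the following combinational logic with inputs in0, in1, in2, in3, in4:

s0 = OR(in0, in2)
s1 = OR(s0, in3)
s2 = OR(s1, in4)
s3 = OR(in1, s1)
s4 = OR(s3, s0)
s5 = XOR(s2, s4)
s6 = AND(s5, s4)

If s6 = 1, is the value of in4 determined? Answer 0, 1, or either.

0

s6 = AND(s5, s4) must be 1, so both s5 = 1 and s4 = 1.
s5 = XOR(s2, s4) must be 1, so s2 and s4 differ.
Every assignment with s6 = 1 has in4 = 0; there are 1 such assignment(s).
  in0=0, in1=1, in2=0, in3=0, in4=0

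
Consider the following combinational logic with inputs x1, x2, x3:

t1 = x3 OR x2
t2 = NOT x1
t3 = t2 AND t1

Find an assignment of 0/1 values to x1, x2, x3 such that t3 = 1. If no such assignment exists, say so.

t3 = t2 AND t1 must be 1, so both t2 = 1 and t1 = 1.
t2 = NOT x1 must be 1, so x1 = 0.
t1 = x3 OR x2 must be 1, so at least one of x3, x2 is 1.
Check with x1=0, x2=0, x3=1:
t1 = x3 OR x2 = 1 OR 0 = 1
t2 = NOT x1 = NOT 0 = 1
t3 = t2 AND t1 = 1 AND 1 = 1
So t3 = 1 as required.

x1=0, x2=0, x3=1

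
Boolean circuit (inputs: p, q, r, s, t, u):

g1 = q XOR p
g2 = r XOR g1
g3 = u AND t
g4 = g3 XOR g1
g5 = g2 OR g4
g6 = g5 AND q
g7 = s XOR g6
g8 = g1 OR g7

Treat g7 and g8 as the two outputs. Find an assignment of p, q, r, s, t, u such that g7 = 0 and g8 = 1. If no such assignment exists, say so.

p=0 q=1 r=0 s=1 t=1 u=0

Check with p=0 q=1 r=0 s=1 t=1 u=0:
g1 = q XOR p = 1 XOR 0 = 1
g2 = r XOR g1 = 0 XOR 1 = 1
g3 = u AND t = 0 AND 1 = 0
g4 = g3 XOR g1 = 0 XOR 1 = 1
g5 = g2 OR g4 = 1 OR 1 = 1
g6 = g5 AND q = 1 AND 1 = 1
g7 = s XOR g6 = 1 XOR 1 = 0
g8 = g1 OR g7 = 1 OR 0 = 1
So g7 = 0 and g8 = 1.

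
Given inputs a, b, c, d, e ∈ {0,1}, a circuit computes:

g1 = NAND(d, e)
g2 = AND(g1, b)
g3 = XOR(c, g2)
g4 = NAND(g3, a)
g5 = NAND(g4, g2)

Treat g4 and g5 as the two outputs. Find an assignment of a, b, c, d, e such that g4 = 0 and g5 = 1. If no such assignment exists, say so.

Check with a=1, b=0, c=1, d=0, e=0:
g1 = NAND(d, e) = NAND(0, 0) = 1
g2 = AND(g1, b) = AND(1, 0) = 0
g3 = XOR(c, g2) = XOR(1, 0) = 1
g4 = NAND(g3, a) = NAND(1, 1) = 0
g5 = NAND(g4, g2) = NAND(0, 0) = 1
So g4 = 0 and g5 = 1.

a=1, b=0, c=1, d=0, e=0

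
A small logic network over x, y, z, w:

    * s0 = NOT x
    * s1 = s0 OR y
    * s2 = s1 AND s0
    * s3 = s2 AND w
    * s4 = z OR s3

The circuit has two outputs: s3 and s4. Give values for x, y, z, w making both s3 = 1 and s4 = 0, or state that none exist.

Across all 16 input combinations, none give both s3 = 1 and s4 = 0.

no solution exists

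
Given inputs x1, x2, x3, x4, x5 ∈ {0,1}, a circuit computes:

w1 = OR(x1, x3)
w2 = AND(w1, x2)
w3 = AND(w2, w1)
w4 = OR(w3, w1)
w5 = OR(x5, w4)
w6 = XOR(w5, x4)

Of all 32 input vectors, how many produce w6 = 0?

16

w6 = XOR(w5, x4) must be 0, so w5 and x4 are equal.
Enumerating the 32 input combinations, 16 give w6 = 0 and 16 give w6 = 1.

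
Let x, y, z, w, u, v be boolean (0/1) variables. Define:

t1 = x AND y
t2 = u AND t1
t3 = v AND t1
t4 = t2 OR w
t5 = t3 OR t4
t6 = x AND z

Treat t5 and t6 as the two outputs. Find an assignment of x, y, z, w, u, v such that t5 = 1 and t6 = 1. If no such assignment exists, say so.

Check with x=1, y=1, z=1, w=0, u=0, v=1:
t1 = x AND y = 1 AND 1 = 1
t2 = u AND t1 = 0 AND 1 = 0
t3 = v AND t1 = 1 AND 1 = 1
t4 = t2 OR w = 0 OR 0 = 0
t5 = t3 OR t4 = 1 OR 0 = 1
t6 = x AND z = 1 AND 1 = 1
So t5 = 1 and t6 = 1.

x=1, y=1, z=1, w=0, u=0, v=1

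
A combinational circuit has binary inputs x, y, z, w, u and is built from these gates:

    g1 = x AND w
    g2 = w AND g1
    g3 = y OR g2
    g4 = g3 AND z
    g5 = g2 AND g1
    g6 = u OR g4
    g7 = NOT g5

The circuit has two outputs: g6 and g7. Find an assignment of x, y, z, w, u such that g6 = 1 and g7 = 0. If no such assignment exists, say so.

Check with x=1, y=1, z=1, w=1, u=1:
g1 = x AND w = 1 AND 1 = 1
g2 = w AND g1 = 1 AND 1 = 1
g3 = y OR g2 = 1 OR 1 = 1
g4 = g3 AND z = 1 AND 1 = 1
g5 = g2 AND g1 = 1 AND 1 = 1
g6 = u OR g4 = 1 OR 1 = 1
g7 = NOT g5 = NOT 1 = 0
So g6 = 1 and g7 = 0.

x=1, y=1, z=1, w=1, u=1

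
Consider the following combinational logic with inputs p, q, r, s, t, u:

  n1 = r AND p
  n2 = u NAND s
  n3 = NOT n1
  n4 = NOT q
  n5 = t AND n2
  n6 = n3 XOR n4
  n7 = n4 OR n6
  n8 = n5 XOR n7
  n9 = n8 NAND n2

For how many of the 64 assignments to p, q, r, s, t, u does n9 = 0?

n9 = n8 NAND n2 must be 0, so both n8 = 1 and n2 = 1.
Enumerating the 64 input combinations, 24 give n9 = 0 and 40 give n9 = 1.

24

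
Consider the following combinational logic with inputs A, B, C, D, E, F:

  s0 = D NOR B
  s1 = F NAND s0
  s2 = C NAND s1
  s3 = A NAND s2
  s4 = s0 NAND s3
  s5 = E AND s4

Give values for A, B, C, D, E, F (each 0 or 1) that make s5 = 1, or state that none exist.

A=1, B=1, C=1, D=0, E=1, F=1

s5 = E AND s4 must be 1, so both E = 1 and s4 = 1.
Check with A=1, B=1, C=1, D=0, E=1, F=1:
s0 = D NOR B = 0 NOR 1 = 0
s1 = F NAND s0 = 1 NAND 0 = 1
s2 = C NAND s1 = 1 NAND 1 = 0
s3 = A NAND s2 = 1 NAND 0 = 1
s4 = s0 NAND s3 = 0 NAND 1 = 1
s5 = E AND s4 = 1 AND 1 = 1
So s5 = 1 as required.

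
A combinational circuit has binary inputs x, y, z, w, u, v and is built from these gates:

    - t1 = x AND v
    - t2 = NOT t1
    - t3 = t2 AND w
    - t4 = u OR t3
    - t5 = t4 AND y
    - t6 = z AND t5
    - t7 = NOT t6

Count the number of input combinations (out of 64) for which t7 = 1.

53

t7 = NOT t6 must be 1, so t6 = 0.
t6 = z AND t5 must be 0, so at least one of z, t5 is 0.
Enumerating the 64 input combinations, 53 give t7 = 1 and 11 give t7 = 0.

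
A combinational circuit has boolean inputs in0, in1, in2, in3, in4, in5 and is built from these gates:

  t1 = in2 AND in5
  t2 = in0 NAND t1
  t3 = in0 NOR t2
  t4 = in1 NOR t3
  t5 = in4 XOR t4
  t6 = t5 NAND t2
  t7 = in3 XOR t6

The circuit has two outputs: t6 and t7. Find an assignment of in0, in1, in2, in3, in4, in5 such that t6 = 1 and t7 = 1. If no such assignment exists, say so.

Check with in0=1, in1=1, in2=0, in3=0, in4=0, in5=0:
t1 = in2 AND in5 = 0 AND 0 = 0
t2 = in0 NAND t1 = 1 NAND 0 = 1
t3 = in0 NOR t2 = 1 NOR 1 = 0
t4 = in1 NOR t3 = 1 NOR 0 = 0
t5 = in4 XOR t4 = 0 XOR 0 = 0
t6 = t5 NAND t2 = 0 NAND 1 = 1
t7 = in3 XOR t6 = 0 XOR 1 = 1
So t6 = 1 and t7 = 1.

in0=1, in1=1, in2=0, in3=0, in4=0, in5=0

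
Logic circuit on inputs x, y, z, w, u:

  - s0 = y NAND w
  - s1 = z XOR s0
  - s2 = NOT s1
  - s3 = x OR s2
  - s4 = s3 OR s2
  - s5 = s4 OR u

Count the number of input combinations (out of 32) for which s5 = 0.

4

s5 = s4 OR u must be 0, so both s4 = 0 and u = 0.
s4 = s3 OR s2 must be 0, so both s3 = 0 and s2 = 0.
Satisfying assignments:
  x=0, y=0, z=0, w=0, u=0
  x=0, y=0, z=0, w=1, u=0
  x=0, y=1, z=0, w=0, u=0
  x=0, y=1, z=1, w=1, u=0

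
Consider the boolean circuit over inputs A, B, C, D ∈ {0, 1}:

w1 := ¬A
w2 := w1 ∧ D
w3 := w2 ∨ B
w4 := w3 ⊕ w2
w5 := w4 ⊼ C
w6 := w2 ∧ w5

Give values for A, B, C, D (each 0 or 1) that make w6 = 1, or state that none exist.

A=0 B=0 C=0 D=1

w6 = w2 ∧ w5 must be 1, so both w2 = 1 and w5 = 1.
w2 = w1 ∧ D must be 1, so both w1 = 1 and D = 1.
Check with A=0 B=0 C=0 D=1:
w1 = ¬A = ¬0 = 1
w2 = w1 ∧ D = 1 ∧ 1 = 1
w3 = w2 ∨ B = 1 ∨ 0 = 1
w4 = w3 ⊕ w2 = 1 ⊕ 1 = 0
w5 = w4 ⊼ C = 0 ⊼ 0 = 1
w6 = w2 ∧ w5 = 1 ∧ 1 = 1
So w6 = 1 as required.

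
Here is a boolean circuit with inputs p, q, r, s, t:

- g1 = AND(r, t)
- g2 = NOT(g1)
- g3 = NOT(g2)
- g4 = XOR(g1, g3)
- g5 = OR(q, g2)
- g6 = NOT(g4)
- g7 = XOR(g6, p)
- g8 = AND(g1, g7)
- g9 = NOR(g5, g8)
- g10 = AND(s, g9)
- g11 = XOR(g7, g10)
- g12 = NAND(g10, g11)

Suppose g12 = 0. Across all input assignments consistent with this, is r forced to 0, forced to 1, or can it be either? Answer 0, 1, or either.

1

g12 = NAND(g10, g11) must be 0, so both g10 = 1 and g11 = 1.
g10 = AND(s, g9) must be 1, so both s = 1 and g9 = 1.
Every assignment with g12 = 0 has r = 1; there are 1 such assignment(s).
  p=1, q=0, r=1, s=1, t=1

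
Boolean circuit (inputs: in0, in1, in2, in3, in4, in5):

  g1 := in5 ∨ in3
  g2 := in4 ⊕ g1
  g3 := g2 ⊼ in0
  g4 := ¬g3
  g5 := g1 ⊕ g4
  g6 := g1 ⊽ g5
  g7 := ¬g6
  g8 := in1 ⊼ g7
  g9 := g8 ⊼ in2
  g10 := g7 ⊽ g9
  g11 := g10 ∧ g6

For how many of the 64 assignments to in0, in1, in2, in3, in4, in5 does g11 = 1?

6

g11 = g10 ∧ g6 must be 1, so both g10 = 1 and g6 = 1.
Satisfying assignments:
  in0=0, in1=0, in2=1, in3=0, in4=0, in5=0
  in0=0, in1=0, in2=1, in3=0, in4=1, in5=0
  in0=0, in1=1, in2=1, in3=0, in4=0, in5=0
  in0=0, in1=1, in2=1, in3=0, in4=1, in5=0
  in0=1, in1=0, in2=1, in3=0, in4=0, in5=0
  in0=1, in1=1, in2=1, in3=0, in4=0, in5=0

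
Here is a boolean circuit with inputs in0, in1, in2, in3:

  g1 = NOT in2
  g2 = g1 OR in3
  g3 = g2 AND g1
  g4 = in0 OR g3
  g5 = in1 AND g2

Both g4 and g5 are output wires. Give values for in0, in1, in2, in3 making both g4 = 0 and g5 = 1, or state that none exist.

in0=0, in1=1, in2=1, in3=1

Check with in0=0, in1=1, in2=1, in3=1:
g1 = NOT in2 = NOT 1 = 0
g2 = g1 OR in3 = 0 OR 1 = 1
g3 = g2 AND g1 = 1 AND 0 = 0
g4 = in0 OR g3 = 0 OR 0 = 0
g5 = in1 AND g2 = 1 AND 1 = 1
So g4 = 0 and g5 = 1.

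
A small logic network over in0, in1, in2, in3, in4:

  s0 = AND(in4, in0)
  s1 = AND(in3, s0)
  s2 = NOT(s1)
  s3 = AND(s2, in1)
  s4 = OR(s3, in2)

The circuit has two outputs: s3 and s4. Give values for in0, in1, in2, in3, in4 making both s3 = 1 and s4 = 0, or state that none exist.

no solution exists

Across all 32 input combinations, none give both s3 = 1 and s4 = 0.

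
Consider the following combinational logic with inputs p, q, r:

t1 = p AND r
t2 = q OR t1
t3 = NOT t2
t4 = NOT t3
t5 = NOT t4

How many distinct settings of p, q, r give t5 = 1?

t5 = NOT t4 must be 1, so t4 = 0.
t4 = NOT t3 must be 0, so t3 = 1.
Satisfying assignments:
  p=0, q=0, r=0
  p=0, q=0, r=1
  p=1, q=0, r=0

3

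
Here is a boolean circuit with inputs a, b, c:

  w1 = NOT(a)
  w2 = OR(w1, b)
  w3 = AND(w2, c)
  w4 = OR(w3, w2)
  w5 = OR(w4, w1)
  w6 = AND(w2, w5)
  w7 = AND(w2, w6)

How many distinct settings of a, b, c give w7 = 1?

6

w7 = AND(w2, w6) must be 1, so both w2 = 1 and w6 = 1.
Satisfying assignments:
  a=0, b=0, c=0
  a=0, b=0, c=1
  a=0, b=1, c=0
  a=0, b=1, c=1
  a=1, b=1, c=0
  a=1, b=1, c=1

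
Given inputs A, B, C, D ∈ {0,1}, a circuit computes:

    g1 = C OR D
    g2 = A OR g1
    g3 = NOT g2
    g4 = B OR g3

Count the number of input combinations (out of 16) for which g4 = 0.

7

g4 = B OR g3 must be 0, so both B = 0 and g3 = 0.
g3 = NOT g2 must be 0, so g2 = 1.
g2 = A OR g1 must be 1, so at least one of A, g1 is 1.
Enumerating the 16 input combinations, 7 give g4 = 0 and 9 give g4 = 1.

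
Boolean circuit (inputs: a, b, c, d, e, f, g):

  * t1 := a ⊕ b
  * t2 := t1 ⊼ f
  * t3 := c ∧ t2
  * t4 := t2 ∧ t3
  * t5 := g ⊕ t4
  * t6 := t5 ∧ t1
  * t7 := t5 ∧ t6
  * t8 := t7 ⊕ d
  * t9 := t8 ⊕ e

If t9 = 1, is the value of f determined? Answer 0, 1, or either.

either

Both values of f occur among assignments with t9 = 1:
  f=0: a=0, b=0, c=0, d=0, e=1, f=0, g=0
  f=1: a=0, b=0, c=0, d=0, e=1, f=1, g=0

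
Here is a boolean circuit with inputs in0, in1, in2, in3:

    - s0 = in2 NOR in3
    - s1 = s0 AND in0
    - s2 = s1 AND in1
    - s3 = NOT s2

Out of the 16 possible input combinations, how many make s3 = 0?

1

s3 = NOT s2 must be 0, so s2 = 1.
Satisfying assignments:
  in0=1, in1=1, in2=0, in3=0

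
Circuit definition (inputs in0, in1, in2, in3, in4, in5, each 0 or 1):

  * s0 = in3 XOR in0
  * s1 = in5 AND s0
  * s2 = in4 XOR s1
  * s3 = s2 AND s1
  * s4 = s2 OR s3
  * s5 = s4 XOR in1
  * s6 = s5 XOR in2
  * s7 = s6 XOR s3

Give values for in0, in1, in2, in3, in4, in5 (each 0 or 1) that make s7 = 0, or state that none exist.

in0=0, in1=0, in2=0, in3=1, in4=1, in5=1

s7 = s6 XOR s3 must be 0, so s6 and s3 are equal.
Check with in0=0, in1=0, in2=0, in3=1, in4=1, in5=1:
s0 = in3 XOR in0 = 1 XOR 0 = 1
s1 = in5 AND s0 = 1 AND 1 = 1
s2 = in4 XOR s1 = 1 XOR 1 = 0
s3 = s2 AND s1 = 0 AND 1 = 0
s4 = s2 OR s3 = 0 OR 0 = 0
s5 = s4 XOR in1 = 0 XOR 0 = 0
s6 = s5 XOR in2 = 0 XOR 0 = 0
s7 = s6 XOR s3 = 0 XOR 0 = 0
So s7 = 0 as required.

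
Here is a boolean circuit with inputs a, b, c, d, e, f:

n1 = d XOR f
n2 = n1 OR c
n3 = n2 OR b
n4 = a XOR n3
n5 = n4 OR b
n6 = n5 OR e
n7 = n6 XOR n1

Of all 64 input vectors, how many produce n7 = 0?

32

n7 = n6 XOR n1 must be 0, so n6 and n1 are equal.
Enumerating the 64 input combinations, 32 give n7 = 0 and 32 give n7 = 1.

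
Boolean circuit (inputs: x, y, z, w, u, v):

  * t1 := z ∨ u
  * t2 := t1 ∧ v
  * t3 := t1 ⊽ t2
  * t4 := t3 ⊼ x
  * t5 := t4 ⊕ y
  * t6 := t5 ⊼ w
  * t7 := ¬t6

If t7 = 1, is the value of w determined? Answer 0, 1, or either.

1

t7 = ¬t6 must be 1, so t6 = 0.
Every assignment with t7 = 1 has w = 1; there are 16 such assignment(s).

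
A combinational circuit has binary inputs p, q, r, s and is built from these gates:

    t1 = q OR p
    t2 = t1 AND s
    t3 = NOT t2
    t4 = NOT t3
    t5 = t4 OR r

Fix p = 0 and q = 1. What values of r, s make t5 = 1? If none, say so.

r=0, s=1

t5 = t4 OR r must be 1, so at least one of t4, r is 1.
Check with p = 0 and q = 1 and r=0, s=1:
t1 = q OR p = 1 OR 0 = 1
t2 = t1 AND s = 1 AND 1 = 1
t3 = NOT t2 = NOT 1 = 0
t4 = NOT t3 = NOT 0 = 1
t5 = t4 OR r = 1 OR 0 = 1
So t5 = 1.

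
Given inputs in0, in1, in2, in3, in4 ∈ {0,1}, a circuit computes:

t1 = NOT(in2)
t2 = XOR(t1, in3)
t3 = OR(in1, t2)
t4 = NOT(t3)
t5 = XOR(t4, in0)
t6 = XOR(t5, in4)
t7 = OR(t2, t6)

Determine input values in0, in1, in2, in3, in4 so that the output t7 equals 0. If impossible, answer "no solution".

in0=0 in1=1 in2=0 in3=1 in4=0

Check with in0=0 in1=1 in2=0 in3=1 in4=0:
t1 = NOT(in2) = NOT 0 = 1
t2 = XOR(t1, in3) = XOR(1, 1) = 0
t3 = OR(in1, t2) = OR(1, 0) = 1
t4 = NOT(t3) = NOT 1 = 0
t5 = XOR(t4, in0) = XOR(0, 0) = 0
t6 = XOR(t5, in4) = XOR(0, 0) = 0
t7 = OR(t2, t6) = OR(0, 0) = 0
So t7 = 0 as required.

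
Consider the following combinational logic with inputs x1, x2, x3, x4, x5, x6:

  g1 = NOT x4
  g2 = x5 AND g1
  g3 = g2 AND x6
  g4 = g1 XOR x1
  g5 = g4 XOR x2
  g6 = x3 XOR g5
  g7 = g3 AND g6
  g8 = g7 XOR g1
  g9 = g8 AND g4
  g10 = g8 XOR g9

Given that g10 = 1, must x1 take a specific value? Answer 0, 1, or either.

g10 = g8 XOR g9 must be 1, so g8 and g9 differ.
Every assignment with g10 = 1 has x1 = 1; there are 14 such assignment(s).

1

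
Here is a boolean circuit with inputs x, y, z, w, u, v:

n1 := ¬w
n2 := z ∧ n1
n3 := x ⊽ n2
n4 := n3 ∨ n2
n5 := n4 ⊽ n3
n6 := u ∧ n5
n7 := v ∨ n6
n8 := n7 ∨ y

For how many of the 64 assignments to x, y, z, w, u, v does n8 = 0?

n8 = n7 ∨ y must be 0, so both n7 = 0 and y = 0.
Enumerating the 64 input combinations, 13 give n8 = 0 and 51 give n8 = 1.

13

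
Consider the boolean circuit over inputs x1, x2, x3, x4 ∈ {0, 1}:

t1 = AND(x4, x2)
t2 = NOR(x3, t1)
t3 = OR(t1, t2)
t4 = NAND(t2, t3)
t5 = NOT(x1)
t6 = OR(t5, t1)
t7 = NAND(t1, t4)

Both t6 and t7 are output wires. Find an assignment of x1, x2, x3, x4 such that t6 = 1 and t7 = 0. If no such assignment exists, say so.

Check with x1=0, x2=1, x3=1, x4=1:
t1 = AND(x4, x2) = AND(1, 1) = 1
t2 = NOR(x3, t1) = NOR(1, 1) = 0
t3 = OR(t1, t2) = OR(1, 0) = 1
t4 = NAND(t2, t3) = NAND(0, 1) = 1
t5 = NOT(x1) = NOT 0 = 1
t6 = OR(t5, t1) = OR(1, 1) = 1
t7 = NAND(t1, t4) = NAND(1, 1) = 0
So t6 = 1 and t7 = 0.

x1=0, x2=1, x3=1, x4=1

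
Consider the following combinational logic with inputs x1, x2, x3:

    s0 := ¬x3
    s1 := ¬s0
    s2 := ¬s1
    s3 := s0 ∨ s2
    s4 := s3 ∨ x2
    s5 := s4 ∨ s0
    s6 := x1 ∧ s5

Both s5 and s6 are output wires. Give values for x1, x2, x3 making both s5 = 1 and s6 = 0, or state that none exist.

Check with x1=0, x2=1, x3=0:
s0 = ¬x3 = ¬0 = 1
s1 = ¬s0 = ¬1 = 0
s2 = ¬s1 = ¬0 = 1
s3 = s0 ∨ s2 = 1 ∨ 1 = 1
s4 = s3 ∨ x2 = 1 ∨ 1 = 1
s5 = s4 ∨ s0 = 1 ∨ 1 = 1
s6 = x1 ∧ s5 = 0 ∧ 1 = 0
So s5 = 1 and s6 = 0.

x1=0, x2=1, x3=0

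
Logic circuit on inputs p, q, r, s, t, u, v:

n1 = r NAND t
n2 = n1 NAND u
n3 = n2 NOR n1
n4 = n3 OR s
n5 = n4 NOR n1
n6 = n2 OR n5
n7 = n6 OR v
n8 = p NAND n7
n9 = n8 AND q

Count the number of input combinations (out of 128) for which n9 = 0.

90

n9 = n8 AND q must be 0, so at least one of n8, q is 0.
Enumerating the 128 input combinations, 90 give n9 = 0 and 38 give n9 = 1.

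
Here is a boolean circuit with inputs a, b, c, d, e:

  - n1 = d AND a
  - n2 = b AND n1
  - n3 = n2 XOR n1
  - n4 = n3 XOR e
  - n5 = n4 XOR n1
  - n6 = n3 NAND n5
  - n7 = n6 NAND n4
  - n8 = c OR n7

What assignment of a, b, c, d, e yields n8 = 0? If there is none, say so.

Check with a=1, b=1, c=0, d=1, e=1:
n1 = d AND a = 1 AND 1 = 1
n2 = b AND n1 = 1 AND 1 = 1
n3 = n2 XOR n1 = 1 XOR 1 = 0
n4 = n3 XOR e = 0 XOR 1 = 1
n5 = n4 XOR n1 = 1 XOR 1 = 0
n6 = n3 NAND n5 = 0 NAND 0 = 1
n7 = n6 NAND n4 = 1 NAND 1 = 0
n8 = c OR n7 = 0 OR 0 = 0
So n8 = 0 as required.

a=1, b=1, c=0, d=1, e=1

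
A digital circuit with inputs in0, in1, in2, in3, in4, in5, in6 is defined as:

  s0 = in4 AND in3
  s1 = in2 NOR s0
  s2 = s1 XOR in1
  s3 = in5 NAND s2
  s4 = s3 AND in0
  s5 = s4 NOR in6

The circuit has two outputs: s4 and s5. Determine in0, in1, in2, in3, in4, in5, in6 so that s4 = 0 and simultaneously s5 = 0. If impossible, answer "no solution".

Check with in0=0, in1=0, in2=0, in3=0, in4=1, in5=0, in6=1:
s0 = in4 AND in3 = 1 AND 0 = 0
s1 = in2 NOR s0 = 0 NOR 0 = 1
s2 = s1 XOR in1 = 1 XOR 0 = 1
s3 = in5 NAND s2 = 0 NAND 1 = 1
s4 = s3 AND in0 = 1 AND 0 = 0
s5 = s4 NOR in6 = 0 NOR 1 = 0
So s4 = 0 and s5 = 0.

in0=0, in1=0, in2=0, in3=0, in4=1, in5=0, in6=1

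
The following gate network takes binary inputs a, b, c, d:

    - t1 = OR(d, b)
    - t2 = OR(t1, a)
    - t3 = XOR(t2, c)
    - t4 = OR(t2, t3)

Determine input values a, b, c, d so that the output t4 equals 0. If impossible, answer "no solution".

a=0, b=0, c=0, d=0

t4 = OR(t2, t3) must be 0, so both t2 = 0 and t3 = 0.
t2 = OR(t1, a) must be 0, so both t1 = 0 and a = 0.
Check with a=0, b=0, c=0, d=0:
t1 = OR(d, b) = OR(0, 0) = 0
t2 = OR(t1, a) = OR(0, 0) = 0
t3 = XOR(t2, c) = XOR(0, 0) = 0
t4 = OR(t2, t3) = OR(0, 0) = 0
So t4 = 0 as required.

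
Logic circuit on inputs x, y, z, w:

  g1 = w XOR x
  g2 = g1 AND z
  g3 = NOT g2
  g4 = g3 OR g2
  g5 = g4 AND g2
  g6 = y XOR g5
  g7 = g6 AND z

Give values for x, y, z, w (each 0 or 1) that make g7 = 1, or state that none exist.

x=0 y=0 z=1 w=1

Check with x=0 y=0 z=1 w=1:
g1 = w XOR x = 1 XOR 0 = 1
g2 = g1 AND z = 1 AND 1 = 1
g3 = NOT g2 = NOT 1 = 0
g4 = g3 OR g2 = 0 OR 1 = 1
g5 = g4 AND g2 = 1 AND 1 = 1
g6 = y XOR g5 = 0 XOR 1 = 1
g7 = g6 AND z = 1 AND 1 = 1
So g7 = 1 as required.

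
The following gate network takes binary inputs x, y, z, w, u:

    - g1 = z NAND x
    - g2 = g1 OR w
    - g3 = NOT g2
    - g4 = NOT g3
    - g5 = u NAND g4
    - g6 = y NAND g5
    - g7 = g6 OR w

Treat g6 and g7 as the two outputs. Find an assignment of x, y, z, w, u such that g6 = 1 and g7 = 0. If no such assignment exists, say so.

no solution exists

Across all 32 input combinations, none give both g6 = 1 and g7 = 0.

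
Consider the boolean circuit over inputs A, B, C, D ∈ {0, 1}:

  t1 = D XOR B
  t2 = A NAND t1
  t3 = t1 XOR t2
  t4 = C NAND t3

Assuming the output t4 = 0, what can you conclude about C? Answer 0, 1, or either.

1

t4 = C NAND t3 must be 0, so both C = 1 and t3 = 1.
t3 = t1 XOR t2 must be 1, so t1 and t2 differ.
Every assignment with t4 = 0 has C = 1; there are 6 such assignment(s).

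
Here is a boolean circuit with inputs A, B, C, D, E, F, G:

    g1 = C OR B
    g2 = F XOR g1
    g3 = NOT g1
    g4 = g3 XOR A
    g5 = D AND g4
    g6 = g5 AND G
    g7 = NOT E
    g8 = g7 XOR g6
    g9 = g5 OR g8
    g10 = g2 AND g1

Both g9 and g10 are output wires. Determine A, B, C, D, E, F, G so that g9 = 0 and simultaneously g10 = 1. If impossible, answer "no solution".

A=0, B=0, C=1, D=1, E=1, F=0, G=1

Check with A=0, B=0, C=1, D=1, E=1, F=0, G=1:
g1 = C OR B = 1 OR 0 = 1
g2 = F XOR g1 = 0 XOR 1 = 1
g3 = NOT g1 = NOT 1 = 0
g4 = g3 XOR A = 0 XOR 0 = 0
g5 = D AND g4 = 1 AND 0 = 0
g6 = g5 AND G = 0 AND 1 = 0
g7 = NOT E = NOT 1 = 0
g8 = g7 XOR g6 = 0 XOR 0 = 0
g9 = g5 OR g8 = 0 OR 0 = 0
g10 = g2 AND g1 = 1 AND 1 = 1
So g9 = 0 and g10 = 1.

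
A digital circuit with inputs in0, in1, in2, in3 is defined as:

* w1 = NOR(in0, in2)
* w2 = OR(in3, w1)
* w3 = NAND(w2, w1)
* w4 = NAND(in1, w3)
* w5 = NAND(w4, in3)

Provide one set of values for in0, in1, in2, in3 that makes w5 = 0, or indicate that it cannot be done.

in0=0, in1=0, in2=0, in3=1

w5 = NAND(w4, in3) must be 0, so both w4 = 1 and in3 = 1.
w4 = NAND(in1, w3) must be 1, so at least one of in1, w3 is 0.
Check with in0=0, in1=0, in2=0, in3=1:
w1 = NOR(in0, in2) = NOR(0, 0) = 1
w2 = OR(in3, w1) = OR(1, 1) = 1
w3 = NAND(w2, w1) = NAND(1, 1) = 0
w4 = NAND(in1, w3) = NAND(0, 0) = 1
w5 = NAND(w4, in3) = NAND(1, 1) = 0
So w5 = 0 as required.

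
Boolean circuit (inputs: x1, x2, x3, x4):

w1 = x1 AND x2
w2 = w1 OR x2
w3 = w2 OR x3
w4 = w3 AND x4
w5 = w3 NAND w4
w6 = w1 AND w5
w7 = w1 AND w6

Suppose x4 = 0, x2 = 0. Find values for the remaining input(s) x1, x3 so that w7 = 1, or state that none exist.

no solution exists

With x4 = 0, x2 = 0 fixed, none of the 4 settings of x1, x3 give w7 = 1.
For example, with x1=0, x3=0:
w1 = x1 AND x2 = 0 AND 0 = 0
w2 = w1 OR x2 = 0 OR 0 = 0
w3 = w2 OR x3 = 0 OR 0 = 0
w4 = w3 AND x4 = 0 AND 0 = 0
w5 = w3 NAND w4 = 0 NAND 0 = 1
w6 = w1 AND w5 = 0 AND 1 = 0
w7 = w1 AND w6 = 0 AND 0 = 0
giving w7 = 0 ≠ 1.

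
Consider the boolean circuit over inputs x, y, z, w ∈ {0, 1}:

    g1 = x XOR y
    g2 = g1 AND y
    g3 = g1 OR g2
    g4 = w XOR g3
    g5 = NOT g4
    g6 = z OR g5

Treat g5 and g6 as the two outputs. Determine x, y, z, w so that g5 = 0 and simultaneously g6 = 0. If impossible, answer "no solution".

Check with x=1 y=0 z=0 w=0:
g1 = x XOR y = 1 XOR 0 = 1
g2 = g1 AND y = 1 AND 0 = 0
g3 = g1 OR g2 = 1 OR 0 = 1
g4 = w XOR g3 = 0 XOR 1 = 1
g5 = NOT g4 = NOT 1 = 0
g6 = z OR g5 = 0 OR 0 = 0
So g5 = 0 and g6 = 0.

x=1 y=0 z=0 w=0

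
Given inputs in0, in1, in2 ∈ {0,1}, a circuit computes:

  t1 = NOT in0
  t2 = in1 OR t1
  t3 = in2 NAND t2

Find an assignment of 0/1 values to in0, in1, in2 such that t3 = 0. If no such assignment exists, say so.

t3 = in2 NAND t2 must be 0, so both in2 = 1 and t2 = 1.
t2 = in1 OR t1 must be 1, so at least one of in1, t1 is 1.
Check with in0=0, in1=1, in2=1:
t1 = NOT in0 = NOT 0 = 1
t2 = in1 OR t1 = 1 OR 1 = 1
t3 = in2 NAND t2 = 1 NAND 1 = 0
So t3 = 0 as required.

in0=0, in1=1, in2=1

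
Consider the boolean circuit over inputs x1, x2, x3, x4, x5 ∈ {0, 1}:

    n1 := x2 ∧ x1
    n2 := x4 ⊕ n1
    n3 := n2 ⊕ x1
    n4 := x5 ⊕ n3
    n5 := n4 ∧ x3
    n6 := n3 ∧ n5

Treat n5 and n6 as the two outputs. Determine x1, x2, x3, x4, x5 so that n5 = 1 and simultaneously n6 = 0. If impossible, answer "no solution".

Check with x1=0, x2=1, x3=1, x4=0, x5=1:
n1 = x2 ∧ x1 = 1 ∧ 0 = 0
n2 = x4 ⊕ n1 = 0 ⊕ 0 = 0
n3 = n2 ⊕ x1 = 0 ⊕ 0 = 0
n4 = x5 ⊕ n3 = 1 ⊕ 0 = 1
n5 = n4 ∧ x3 = 1 ∧ 1 = 1
n6 = n3 ∧ n5 = 0 ∧ 1 = 0
So n5 = 1 and n6 = 0.

x1=0, x2=1, x3=1, x4=0, x5=1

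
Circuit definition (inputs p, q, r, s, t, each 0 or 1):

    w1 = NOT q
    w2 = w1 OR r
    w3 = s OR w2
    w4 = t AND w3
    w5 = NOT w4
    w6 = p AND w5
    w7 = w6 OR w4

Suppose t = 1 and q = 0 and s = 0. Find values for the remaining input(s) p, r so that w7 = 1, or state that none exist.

p=1 r=0

w7 = w6 OR w4 must be 1, so at least one of w6, w4 is 1.
Check with t = 1 and q = 0 and s = 0 and p=1, r=0:
w1 = NOT q = NOT 0 = 1
w2 = w1 OR r = 1 OR 0 = 1
w3 = s OR w2 = 0 OR 1 = 1
w4 = t AND w3 = 1 AND 1 = 1
w5 = NOT w4 = NOT 1 = 0
w6 = p AND w5 = 1 AND 0 = 0
w7 = w6 OR w4 = 0 OR 1 = 1
So w7 = 1.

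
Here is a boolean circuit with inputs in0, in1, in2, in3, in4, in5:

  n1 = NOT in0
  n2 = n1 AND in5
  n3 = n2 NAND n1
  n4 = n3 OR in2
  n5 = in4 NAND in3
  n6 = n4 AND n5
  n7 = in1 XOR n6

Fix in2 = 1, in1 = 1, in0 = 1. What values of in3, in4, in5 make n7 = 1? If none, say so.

in3=1 in4=1 in5=0

Check with in2 = 1, in1 = 1, in0 = 1 and in3=1, in4=1, in5=0:
n1 = NOT in0 = NOT 1 = 0
n2 = n1 AND in5 = 0 AND 0 = 0
n3 = n2 NAND n1 = 0 NAND 0 = 1
n4 = n3 OR in2 = 1 OR 1 = 1
n5 = in4 NAND in3 = 1 NAND 1 = 0
n6 = n4 AND n5 = 1 AND 0 = 0
n7 = in1 XOR n6 = 1 XOR 0 = 1
So n7 = 1.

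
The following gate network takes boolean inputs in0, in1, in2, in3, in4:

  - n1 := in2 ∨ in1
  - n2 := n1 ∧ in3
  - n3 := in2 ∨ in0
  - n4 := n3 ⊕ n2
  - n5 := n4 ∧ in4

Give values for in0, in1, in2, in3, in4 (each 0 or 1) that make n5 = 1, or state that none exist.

n5 = n4 ∧ in4 must be 1, so both n4 = 1 and in4 = 1.
n4 = n3 ⊕ n2 must be 1, so n3 and n2 differ.
Check with in0=1, in1=1, in2=0, in3=0, in4=1:
n1 = in2 ∨ in1 = 0 ∨ 1 = 1
n2 = n1 ∧ in3 = 1 ∧ 0 = 0
n3 = in2 ∨ in0 = 0 ∨ 1 = 1
n4 = n3 ⊕ n2 = 1 ⊕ 0 = 1
n5 = n4 ∧ in4 = 1 ∧ 1 = 1
So n5 = 1 as required.

in0=1, in1=1, in2=0, in3=0, in4=1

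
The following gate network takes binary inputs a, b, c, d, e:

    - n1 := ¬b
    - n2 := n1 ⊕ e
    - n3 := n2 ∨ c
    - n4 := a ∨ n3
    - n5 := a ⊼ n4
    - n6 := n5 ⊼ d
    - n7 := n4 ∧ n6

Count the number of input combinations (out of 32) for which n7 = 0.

n7 = n4 ∧ n6 must be 0, so at least one of n4, n6 is 0.
Enumerating the 32 input combinations, 10 give n7 = 0 and 22 give n7 = 1.

10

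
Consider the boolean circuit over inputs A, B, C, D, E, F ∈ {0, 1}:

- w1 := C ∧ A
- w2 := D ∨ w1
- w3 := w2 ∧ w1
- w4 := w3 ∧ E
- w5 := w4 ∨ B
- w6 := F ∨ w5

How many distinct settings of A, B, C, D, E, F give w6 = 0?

w6 = F ∨ w5 must be 0, so both F = 0 and w5 = 0.
w5 = w4 ∨ B must be 0, so both w4 = 0 and B = 0.
Enumerating the 64 input combinations, 14 give w6 = 0 and 50 give w6 = 1.

14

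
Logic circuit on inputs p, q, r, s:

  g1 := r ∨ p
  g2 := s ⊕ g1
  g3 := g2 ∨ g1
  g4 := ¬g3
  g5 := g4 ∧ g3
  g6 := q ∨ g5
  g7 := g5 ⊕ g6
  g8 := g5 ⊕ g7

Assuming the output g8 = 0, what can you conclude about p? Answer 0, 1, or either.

Both values of p occur among assignments with g8 = 0:
  p=0: p=0, q=0, r=0, s=0
  p=1: p=1, q=0, r=0, s=0

either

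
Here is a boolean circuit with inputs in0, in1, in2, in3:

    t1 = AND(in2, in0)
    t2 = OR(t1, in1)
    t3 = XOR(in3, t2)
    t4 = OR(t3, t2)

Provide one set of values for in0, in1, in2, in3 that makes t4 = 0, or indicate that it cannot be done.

Check with in0=0, in1=0, in2=0, in3=0:
t1 = AND(in2, in0) = AND(0, 0) = 0
t2 = OR(t1, in1) = OR(0, 0) = 0
t3 = XOR(in3, t2) = XOR(0, 0) = 0
t4 = OR(t3, t2) = OR(0, 0) = 0
So t4 = 0 as required.

in0=0, in1=0, in2=0, in3=0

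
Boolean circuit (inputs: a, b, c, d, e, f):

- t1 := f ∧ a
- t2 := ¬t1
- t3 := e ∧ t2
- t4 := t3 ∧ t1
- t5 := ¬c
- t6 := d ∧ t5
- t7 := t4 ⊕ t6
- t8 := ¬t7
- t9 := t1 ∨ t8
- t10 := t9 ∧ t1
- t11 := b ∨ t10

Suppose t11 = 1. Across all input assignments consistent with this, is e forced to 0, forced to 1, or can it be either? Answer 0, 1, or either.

either

Both values of e occur among assignments with t11 = 1:
  e=0: a=0, b=1, c=0, d=0, e=0, f=0
  e=1: a=0, b=1, c=0, d=0, e=1, f=0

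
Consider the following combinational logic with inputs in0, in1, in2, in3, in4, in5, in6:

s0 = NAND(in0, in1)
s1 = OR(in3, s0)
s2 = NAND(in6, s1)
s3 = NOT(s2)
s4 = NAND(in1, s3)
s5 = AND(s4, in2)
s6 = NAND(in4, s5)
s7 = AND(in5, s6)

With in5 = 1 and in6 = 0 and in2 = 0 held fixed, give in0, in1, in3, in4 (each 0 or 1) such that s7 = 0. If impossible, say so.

With in5 = 1 and in6 = 0 and in2 = 0 fixed, none of the 16 settings of in0, in1, in3, in4 give s7 = 0.
For example, with in0=0, in1=1, in3=0, in4=1:
s0 = NAND(in0, in1) = NAND(0, 1) = 1
s1 = OR(in3, s0) = OR(0, 1) = 1
s2 = NAND(in6, s1) = NAND(0, 1) = 1
s3 = NOT(s2) = NOT 1 = 0
s4 = NAND(in1, s3) = NAND(1, 0) = 1
s5 = AND(s4, in2) = AND(1, 0) = 0
s6 = NAND(in4, s5) = NAND(1, 0) = 1
s7 = AND(in5, s6) = AND(1, 1) = 1
giving s7 = 1 ≠ 0.

no solution exists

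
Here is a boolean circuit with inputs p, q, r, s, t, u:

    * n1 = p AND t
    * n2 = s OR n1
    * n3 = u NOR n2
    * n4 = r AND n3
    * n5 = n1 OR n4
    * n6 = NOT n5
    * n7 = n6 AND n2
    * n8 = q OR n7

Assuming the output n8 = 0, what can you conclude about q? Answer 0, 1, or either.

n8 = q OR n7 must be 0, so both q = 0 and n7 = 0.
n7 = n6 AND n2 must be 0, so at least one of n6, n2 is 0.
Every assignment with n8 = 0 has q = 0; there are 20 such assignment(s).

0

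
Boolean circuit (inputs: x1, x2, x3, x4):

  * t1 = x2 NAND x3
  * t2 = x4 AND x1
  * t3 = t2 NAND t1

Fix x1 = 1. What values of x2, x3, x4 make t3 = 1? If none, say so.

x2=1, x3=0, x4=0

Check with x1 = 1 and x2=1, x3=0, x4=0:
t1 = x2 NAND x3 = 1 NAND 0 = 1
t2 = x4 AND x1 = 0 AND 1 = 0
t3 = t2 NAND t1 = 0 NAND 1 = 1
So t3 = 1.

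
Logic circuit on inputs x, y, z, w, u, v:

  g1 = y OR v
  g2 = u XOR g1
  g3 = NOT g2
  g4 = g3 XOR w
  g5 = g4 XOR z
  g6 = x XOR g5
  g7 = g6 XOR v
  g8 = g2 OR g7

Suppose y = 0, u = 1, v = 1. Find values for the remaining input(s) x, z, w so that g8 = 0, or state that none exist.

x=0 z=0 w=0

g8 = g2 OR g7 must be 0, so both g2 = 0 and g7 = 0.
g2 = u XOR g1 must be 0, so u and g1 are equal.
Check with y = 0, u = 1, v = 1 and x=0, z=0, w=0:
g1 = y OR v = 0 OR 1 = 1
g2 = u XOR g1 = 1 XOR 1 = 0
g3 = NOT g2 = NOT 0 = 1
g4 = g3 XOR w = 1 XOR 0 = 1
g5 = g4 XOR z = 1 XOR 0 = 1
g6 = x XOR g5 = 0 XOR 1 = 1
g7 = g6 XOR v = 1 XOR 1 = 0
g8 = g2 OR g7 = 0 OR 0 = 0
So g8 = 0.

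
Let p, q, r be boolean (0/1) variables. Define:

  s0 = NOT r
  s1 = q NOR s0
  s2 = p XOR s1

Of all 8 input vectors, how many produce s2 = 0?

s2 = p XOR s1 must be 0, so p and s1 are equal.
Satisfying assignments:
  p=0, q=0, r=0
  p=0, q=1, r=0
  p=0, q=1, r=1
  p=1, q=0, r=1

4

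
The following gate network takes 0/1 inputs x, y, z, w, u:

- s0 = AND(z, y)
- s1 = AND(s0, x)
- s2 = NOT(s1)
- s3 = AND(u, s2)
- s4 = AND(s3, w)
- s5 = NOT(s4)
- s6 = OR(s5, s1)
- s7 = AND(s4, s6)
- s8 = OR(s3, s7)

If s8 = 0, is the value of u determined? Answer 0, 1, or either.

either

Both values of u occur among assignments with s8 = 0:
  u=0: x=0, y=0, z=0, w=0, u=0
  u=1: x=1, y=1, z=1, w=0, u=1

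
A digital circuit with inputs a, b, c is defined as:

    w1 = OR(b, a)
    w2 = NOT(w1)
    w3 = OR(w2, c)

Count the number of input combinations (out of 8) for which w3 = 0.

w3 = OR(w2, c) must be 0, so both w2 = 0 and c = 0.
w2 = NOT(w1) must be 0, so w1 = 1.
Satisfying assignments:
  a=0, b=1, c=0
  a=1, b=0, c=0
  a=1, b=1, c=0

3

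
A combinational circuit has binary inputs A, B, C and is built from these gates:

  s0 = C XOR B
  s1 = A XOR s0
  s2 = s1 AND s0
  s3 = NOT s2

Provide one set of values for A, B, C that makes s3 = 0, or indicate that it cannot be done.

A=0 B=1 C=0

Check with A=0 B=1 C=0:
s0 = C XOR B = 0 XOR 1 = 1
s1 = A XOR s0 = 0 XOR 1 = 1
s2 = s1 AND s0 = 1 AND 1 = 1
s3 = NOT s2 = NOT 1 = 0
So s3 = 0 as required.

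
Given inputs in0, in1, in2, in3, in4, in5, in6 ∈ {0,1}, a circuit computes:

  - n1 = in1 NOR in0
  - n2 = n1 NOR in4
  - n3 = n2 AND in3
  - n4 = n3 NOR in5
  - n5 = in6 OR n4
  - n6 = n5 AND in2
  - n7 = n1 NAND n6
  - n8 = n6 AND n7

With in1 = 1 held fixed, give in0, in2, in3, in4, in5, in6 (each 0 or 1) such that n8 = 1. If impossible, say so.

Check with in1 = 1 and in0=1, in2=1, in3=1, in4=1, in5=0, in6=1:
n1 = in1 NOR in0 = 1 NOR 1 = 0
n2 = n1 NOR in4 = 0 NOR 1 = 0
n3 = n2 AND in3 = 0 AND 1 = 0
n4 = n3 NOR in5 = 0 NOR 0 = 1
n5 = in6 OR n4 = 1 OR 1 = 1
n6 = n5 AND in2 = 1 AND 1 = 1
n7 = n1 NAND n6 = 0 NAND 1 = 1
n8 = n6 AND n7 = 1 AND 1 = 1
So n8 = 1.

in0=1, in2=1, in3=1, in4=1, in5=0, in6=1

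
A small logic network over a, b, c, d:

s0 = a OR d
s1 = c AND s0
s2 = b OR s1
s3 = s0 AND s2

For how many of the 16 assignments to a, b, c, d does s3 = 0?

7

s3 = s0 AND s2 must be 0, so at least one of s0, s2 is 0.
Enumerating the 16 input combinations, 7 give s3 = 0 and 9 give s3 = 1.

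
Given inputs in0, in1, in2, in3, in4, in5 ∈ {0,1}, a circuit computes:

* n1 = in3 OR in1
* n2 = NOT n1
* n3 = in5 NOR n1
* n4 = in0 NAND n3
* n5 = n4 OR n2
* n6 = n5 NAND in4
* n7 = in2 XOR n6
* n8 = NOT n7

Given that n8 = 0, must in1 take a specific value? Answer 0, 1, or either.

either

Both values of in1 occur among assignments with n8 = 0:
  in1=0: in0=0, in1=0, in2=0, in3=0, in4=0, in5=0
  in1=1: in0=0, in1=1, in2=0, in3=0, in4=0, in5=0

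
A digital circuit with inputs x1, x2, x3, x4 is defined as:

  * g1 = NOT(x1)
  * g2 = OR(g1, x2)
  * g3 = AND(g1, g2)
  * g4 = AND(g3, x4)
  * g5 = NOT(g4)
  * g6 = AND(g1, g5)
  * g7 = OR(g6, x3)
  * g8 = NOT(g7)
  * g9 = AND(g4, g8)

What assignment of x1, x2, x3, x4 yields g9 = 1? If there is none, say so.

g9 = AND(g4, g8) must be 1, so both g4 = 1 and g8 = 1.
g4 = AND(g3, x4) must be 1, so both g3 = 1 and x4 = 1.
Check with x1=0, x2=0, x3=0, x4=1:
g1 = NOT(x1) = NOT 0 = 1
g2 = OR(g1, x2) = OR(1, 0) = 1
g3 = AND(g1, g2) = AND(1, 1) = 1
g4 = AND(g3, x4) = AND(1, 1) = 1
g5 = NOT(g4) = NOT 1 = 0
g6 = AND(g1, g5) = AND(1, 0) = 0
g7 = OR(g6, x3) = OR(0, 0) = 0
g8 = NOT(g7) = NOT 0 = 1
g9 = AND(g4, g8) = AND(1, 1) = 1
So g9 = 1 as required.

x1=0, x2=0, x3=0, x4=1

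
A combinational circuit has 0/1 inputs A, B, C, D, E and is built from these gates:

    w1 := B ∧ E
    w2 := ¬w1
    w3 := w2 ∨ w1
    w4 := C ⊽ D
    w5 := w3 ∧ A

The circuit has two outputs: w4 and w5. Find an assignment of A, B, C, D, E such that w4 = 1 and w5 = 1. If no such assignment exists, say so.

A=1, B=0, C=0, D=0, E=0

Check with A=1, B=0, C=0, D=0, E=0:
w1 = B ∧ E = 0 ∧ 0 = 0
w2 = ¬w1 = ¬0 = 1
w3 = w2 ∨ w1 = 1 ∨ 0 = 1
w4 = C ⊽ D = 0 ⊽ 0 = 1
w5 = w3 ∧ A = 1 ∧ 1 = 1
So w4 = 1 and w5 = 1.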